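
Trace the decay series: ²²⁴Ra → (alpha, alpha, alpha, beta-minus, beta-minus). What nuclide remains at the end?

Po-212

Start: (A, Z) = (224, 88).
After α: (220, 86).
After α: (216, 84).
After α: (212, 82).
After β⁻: (212, 83).
After β⁻: (212, 84).
Z = 84 is polonium.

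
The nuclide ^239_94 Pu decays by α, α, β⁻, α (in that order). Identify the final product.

Ac-227

Start: (A, Z) = (239, 94).
After α: (235, 92).
After α: (231, 90).
After β⁻: (231, 91).
After α: (227, 89).
Z = 89 is actinium.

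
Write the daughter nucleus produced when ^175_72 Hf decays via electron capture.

Lu-175

Electron capture: mass number changes by +0, atomic number by -1.
A: 175 = 175; Z: 72 − 1 = 71.
Z = 71 is lutetium, so the daughter is ^175_71 Lu.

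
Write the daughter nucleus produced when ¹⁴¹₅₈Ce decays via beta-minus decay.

Pr-141

Beta-minus decay: mass number changes by +0, atomic number by +1.
A: 141 = 141; Z: 58 + 1 = 59.
Z = 59 is praseodymium, so the daughter is ¹⁴¹₅₉Pr.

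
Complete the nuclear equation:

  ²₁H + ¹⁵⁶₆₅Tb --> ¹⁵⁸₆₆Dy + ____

Conserve mass number: 2 + 156 = 158 + A, so A = 0.
Conserve atomic number: 1 + 65 = 66 + Z, so Z = 0.
A = 0 and Z = 0 is ⁰₀γ — a gamma ray.

gamma ray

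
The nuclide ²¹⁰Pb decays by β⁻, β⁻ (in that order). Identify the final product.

Start: (A, Z) = (210, 82).
After β⁻: (210, 83).
After β⁻: (210, 84).
Z = 84 is polonium.

Po-210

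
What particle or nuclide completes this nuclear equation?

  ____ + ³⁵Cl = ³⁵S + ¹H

neutron

Conserve mass number: A + 35 = 35 + 1, so A = 1.
Conserve atomic number: Z + 17 = 16 + 1, so Z = 0.
A = 1 and Z = 0 is ¹n — a neutron.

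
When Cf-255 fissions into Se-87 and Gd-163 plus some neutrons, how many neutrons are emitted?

Conserve mass number: 255 = 87 + 163 + k, so k = 255 − 250 = 5.
Check atomic number: 98 = 34 + 64 + 0 = 98. ✓

5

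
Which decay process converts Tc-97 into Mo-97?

ΔA = 97 − 97 = 0; ΔZ = 42 − 43 = -1.
A is unchanged and Z drops by 1 — a proton has become a neutron (β⁺ emission or electron capture).

beta-plus decay or electron capture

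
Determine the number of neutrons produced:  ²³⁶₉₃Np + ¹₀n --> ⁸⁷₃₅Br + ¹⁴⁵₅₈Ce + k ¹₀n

Conserve mass number: 237 = 87 + 145 + k, so k = 237 − 232 = 5.
Check atomic number: 93 = 35 + 58 + 0 = 93. ✓

5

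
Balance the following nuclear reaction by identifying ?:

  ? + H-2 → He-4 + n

Conserve mass number: A + 2 = 4 + 1, so A = 3.
Conserve atomic number: Z + 1 = 2 + 0, so Z = 1.
A = 3 and Z = 1 is H-3 — a triton.

triton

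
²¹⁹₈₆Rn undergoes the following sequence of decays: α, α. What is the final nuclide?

Pb-211

Start: (A, Z) = (219, 86).
After α: (215, 84).
After α: (211, 82).
Z = 82 is lead.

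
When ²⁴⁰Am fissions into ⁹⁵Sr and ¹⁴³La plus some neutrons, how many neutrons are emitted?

Conserve mass number: 240 = 95 + 143 + k, so k = 240 − 238 = 2.
Check atomic number: 95 = 38 + 57 + 0 = 95. ✓

2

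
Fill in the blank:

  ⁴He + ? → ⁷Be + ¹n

Conserve mass number: 4 + A = 7 + 1, so A = 4.
Conserve atomic number: 2 + Z = 4 + 0, so Z = 2.
A = 4 and Z = 2 is ⁴He — an alpha particle.

alpha particle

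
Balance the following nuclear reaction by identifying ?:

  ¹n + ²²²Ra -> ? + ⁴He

Rn-219

Conserve mass number: 1 + 222 = A + 4, so A = 219.
Conserve atomic number: 0 + 88 = Z + 2, so Z = 86.
Z = 86 is radon, so the species is ²¹⁹Rn.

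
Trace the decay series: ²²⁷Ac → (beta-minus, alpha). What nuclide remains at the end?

Start: (A, Z) = (227, 89).
After β⁻: (227, 90).
After α: (223, 88).
Z = 88 is radium.

Ra-223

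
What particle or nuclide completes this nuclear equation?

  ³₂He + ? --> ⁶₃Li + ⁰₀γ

triton

Conserve mass number: 3 + A = 6 + 0, so A = 3.
Conserve atomic number: 2 + Z = 3 + 0, so Z = 1.
A = 3 and Z = 1 is ³₁H — a triton.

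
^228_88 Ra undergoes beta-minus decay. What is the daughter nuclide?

Beta-minus decay: mass number changes by +0, atomic number by +1.
A: 228 = 228; Z: 88 + 1 = 89.
Z = 89 is actinium, so the daughter is ^228_89 Ac.

Ac-228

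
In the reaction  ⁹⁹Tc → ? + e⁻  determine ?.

Conserve mass number: 99 = A + 0, so A = 99.
Conserve atomic number: 43 = Z − 1, so Z = 44.
Z = 44 is ruthenium, so the species is ⁹⁹Ru.

Ru-99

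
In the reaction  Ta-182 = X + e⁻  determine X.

W-182

Conserve mass number: 182 = A + 0, so A = 182.
Conserve atomic number: 73 = Z − 1, so Z = 74.
Z = 74 is tungsten, so the species is W-182.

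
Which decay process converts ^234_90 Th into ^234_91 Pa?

beta-minus decay

ΔA = 234 − 234 = 0; ΔZ = 91 − 90 = +1.
A is unchanged and Z rises by 1 — a neutron has become a proton (β⁻ decay).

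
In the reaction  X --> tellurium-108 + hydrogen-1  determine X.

I-109

Conserve mass number: A = 108 + 1, so A = 109.
Conserve atomic number: Z = 52 + 1, so Z = 53.
Z = 53 is iodine, so the species is iodine-109.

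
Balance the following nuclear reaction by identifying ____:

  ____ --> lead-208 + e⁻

Tl-208

Conserve mass number: A = 208 + 0, so A = 208.
Conserve atomic number: Z = 82 − 1, so Z = 81.
Z = 81 is thallium, so the species is thallium-208.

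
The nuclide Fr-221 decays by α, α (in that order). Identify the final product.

Start: (A, Z) = (221, 87).
After α: (217, 85).
After α: (213, 83).
Z = 83 is bismuth.

Bi-213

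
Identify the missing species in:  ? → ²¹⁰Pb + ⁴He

Conserve mass number: A = 210 + 4, so A = 214.
Conserve atomic number: Z = 82 + 2, so Z = 84.
Z = 84 is polonium, so the species is ²¹⁴Po.

Po-214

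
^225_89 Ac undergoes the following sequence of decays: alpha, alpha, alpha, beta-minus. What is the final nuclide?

Po-213

Start: (A, Z) = (225, 89).
After α: (221, 87).
After α: (217, 85).
After α: (213, 83).
After β⁻: (213, 84).
Z = 84 is polonium.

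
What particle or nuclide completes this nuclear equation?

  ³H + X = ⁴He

proton

Conserve mass number: 3 + A = 4, so A = 1.
Conserve atomic number: 1 + Z = 2, so Z = 1.
A = 1 and Z = 1 is ¹H — a proton.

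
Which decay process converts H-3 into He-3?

ΔA = 3 − 3 = 0; ΔZ = 2 − 1 = +1.
A is unchanged and Z rises by 1 — a neutron has become a proton (β⁻ decay).

beta-minus decay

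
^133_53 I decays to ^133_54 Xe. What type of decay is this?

ΔA = 133 − 133 = 0; ΔZ = 54 − 53 = +1.
A is unchanged and Z rises by 1 — a neutron has become a proton (β⁻ decay).

beta-minus decay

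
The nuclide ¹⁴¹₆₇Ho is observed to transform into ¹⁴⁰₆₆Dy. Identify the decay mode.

proton emission

ΔA = 140 − 141 = -1; ΔZ = 66 − 67 = -1.
A drops by 1 and Z drops by 1 — a proton was emitted.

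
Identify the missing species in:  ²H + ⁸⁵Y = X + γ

Conserve mass number: 2 + 85 = A + 0, so A = 87.
Conserve atomic number: 1 + 39 = Z + 0, so Z = 40.
Z = 40 is zirconium, so the species is ⁸⁷Zr.

Zr-87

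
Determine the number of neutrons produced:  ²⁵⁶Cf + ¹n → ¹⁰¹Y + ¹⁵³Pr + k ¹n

Conserve mass number: 257 = 101 + 153 + k, so k = 257 − 254 = 3.
Check atomic number: 98 = 39 + 59 + 0 = 98. ✓

3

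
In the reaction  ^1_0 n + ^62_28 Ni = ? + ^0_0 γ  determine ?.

Conserve mass number: 1 + 62 = A + 0, so A = 63.
Conserve atomic number: 0 + 28 = Z + 0, so Z = 28.
Z = 28 is nickel, so the species is ^63_28 Ni.

Ni-63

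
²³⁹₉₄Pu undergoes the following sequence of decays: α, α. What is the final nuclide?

Th-231

Start: (A, Z) = (239, 94).
After α: (235, 92).
After α: (231, 90).
Z = 90 is thorium.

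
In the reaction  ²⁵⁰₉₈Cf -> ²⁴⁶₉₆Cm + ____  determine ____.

Conserve mass number: 250 = 246 + A, so A = 4.
Conserve atomic number: 98 = 96 + Z, so Z = 2.
A = 4 and Z = 2 is ⁴₂He — an alpha particle.

alpha particle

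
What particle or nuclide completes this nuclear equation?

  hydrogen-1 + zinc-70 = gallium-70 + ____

Conserve mass number: 1 + 70 = 70 + A, so A = 1.
Conserve atomic number: 1 + 30 = 31 + Z, so Z = 0.
A = 1 and Z = 0 is neutron — a neutron.

neutron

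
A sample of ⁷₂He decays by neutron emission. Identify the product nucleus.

He-6

Neutron emission: mass number changes by -1, atomic number by +0.
A: 7 − 1 = 6; Z: 2 = 2.
Z = 2 is helium, so the daughter is ⁶₂He.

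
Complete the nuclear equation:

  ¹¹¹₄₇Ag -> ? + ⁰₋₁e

Conserve mass number: 111 = A + 0, so A = 111.
Conserve atomic number: 47 = Z − 1, so Z = 48.
Z = 48 is cadmium, so the species is ¹¹¹₄₈Cd.

Cd-111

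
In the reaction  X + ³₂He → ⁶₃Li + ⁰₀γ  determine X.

triton

Conserve mass number: A + 3 = 6 + 0, so A = 3.
Conserve atomic number: Z + 2 = 3 + 0, so Z = 1.
A = 3 and Z = 1 is ³₁H — a triton.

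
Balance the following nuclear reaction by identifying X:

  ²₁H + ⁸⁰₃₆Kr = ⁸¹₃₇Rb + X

Conserve mass number: 2 + 80 = 81 + A, so A = 1.
Conserve atomic number: 1 + 36 = 37 + Z, so Z = 0.
A = 1 and Z = 0 is ¹₀n — a neutron.

neutron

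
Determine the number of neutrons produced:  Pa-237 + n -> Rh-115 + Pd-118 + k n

5

Conserve mass number: 238 = 115 + 118 + k, so k = 238 − 233 = 5.
Check atomic number: 91 = 45 + 46 + 0 = 91. ✓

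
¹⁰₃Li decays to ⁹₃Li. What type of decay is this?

ΔA = 9 − 10 = -1; ΔZ = 3 − 3 = +0.
A drops by 1 with Z unchanged — a neutron was emitted.

neutron emission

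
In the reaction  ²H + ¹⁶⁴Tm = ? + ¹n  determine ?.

Conserve mass number: 2 + 164 = A + 1, so A = 165.
Conserve atomic number: 1 + 69 = Z + 0, so Z = 70.
Z = 70 is ytterbium, so the species is ¹⁶⁵Yb.

Yb-165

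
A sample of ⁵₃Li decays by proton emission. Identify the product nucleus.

Proton emission: mass number changes by -1, atomic number by -1.
A: 5 − 1 = 4; Z: 3 − 1 = 2.
Z = 2 is helium, so the daughter is ⁴₂He.

He-4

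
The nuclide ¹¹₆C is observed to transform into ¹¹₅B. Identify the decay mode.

ΔA = 11 − 11 = 0; ΔZ = 5 − 6 = -1.
A is unchanged and Z drops by 1 — a proton has become a neutron (β⁺ emission or electron capture).

beta-plus decay or electron capture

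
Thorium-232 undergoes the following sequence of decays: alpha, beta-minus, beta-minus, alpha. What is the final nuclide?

Start: (A, Z) = (232, 90).
After α: (228, 88).
After β⁻: (228, 89).
After β⁻: (228, 90).
After α: (224, 88).
Z = 88 is radium.

Ra-224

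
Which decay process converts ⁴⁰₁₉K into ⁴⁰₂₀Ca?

beta-minus decay

ΔA = 40 − 40 = 0; ΔZ = 20 − 19 = +1.
A is unchanged and Z rises by 1 — a neutron has become a proton (β⁻ decay).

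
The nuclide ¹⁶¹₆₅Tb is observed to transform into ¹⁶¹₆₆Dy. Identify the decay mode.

ΔA = 161 − 161 = 0; ΔZ = 66 − 65 = +1.
A is unchanged and Z rises by 1 — a neutron has become a proton (β⁻ decay).

beta-minus decay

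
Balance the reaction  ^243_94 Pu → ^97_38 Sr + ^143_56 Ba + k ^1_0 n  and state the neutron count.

3

Conserve mass number: 243 = 97 + 143 + k, so k = 243 − 240 = 3.
Check atomic number: 94 = 38 + 56 + 0 = 94. ✓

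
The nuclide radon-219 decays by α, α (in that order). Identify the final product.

Start: (A, Z) = (219, 86).
After α: (215, 84).
After α: (211, 82).
Z = 82 is lead.

Pb-211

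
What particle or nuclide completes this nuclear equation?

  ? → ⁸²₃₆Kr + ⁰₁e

Rb-82

Conserve mass number: A = 82 + 0, so A = 82.
Conserve atomic number: Z = 36 + 1, so Z = 37.
Z = 37 is rubidium, so the species is ⁸²₃₇Rb.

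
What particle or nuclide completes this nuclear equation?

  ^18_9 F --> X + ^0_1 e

O-18

Conserve mass number: 18 = A + 0, so A = 18.
Conserve atomic number: 9 = Z + 1, so Z = 8.
Z = 8 is oxygen, so the species is ^18_8 O.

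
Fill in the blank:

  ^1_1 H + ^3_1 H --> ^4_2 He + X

gamma ray

Conserve mass number: 1 + 3 = 4 + A, so A = 0.
Conserve atomic number: 1 + 1 = 2 + Z, so Z = 0.
A = 0 and Z = 0 is ^0_0 γ — a gamma ray.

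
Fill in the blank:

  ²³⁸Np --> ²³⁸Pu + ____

Conserve mass number: 238 = 238 + A, so A = 0.
Conserve atomic number: 93 = 94 + Z, so Z = -1.
A = 0 and Z = -1 is e⁻ — a beta-minus particle.

beta-minus particle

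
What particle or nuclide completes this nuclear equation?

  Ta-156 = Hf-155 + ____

Conserve mass number: 156 = 155 + A, so A = 1.
Conserve atomic number: 73 = 72 + Z, so Z = 1.
A = 1 and Z = 1 is H-1 — a proton.

proton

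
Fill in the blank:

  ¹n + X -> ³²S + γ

S-31

Conserve mass number: 1 + A = 32 + 0, so A = 31.
Conserve atomic number: 0 + Z = 16 + 0, so Z = 16.
Z = 16 is sulfur, so the species is ³¹S.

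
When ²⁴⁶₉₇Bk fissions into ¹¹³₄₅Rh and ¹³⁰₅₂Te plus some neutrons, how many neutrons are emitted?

Conserve mass number: 246 = 113 + 130 + k, so k = 246 − 243 = 3.
Check atomic number: 97 = 45 + 52 + 0 = 97. ✓

3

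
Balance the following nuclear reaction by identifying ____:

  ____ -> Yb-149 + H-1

Conserve mass number: A = 149 + 1, so A = 150.
Conserve atomic number: Z = 70 + 1, so Z = 71.
Z = 71 is lutetium, so the species is Lu-150.

Lu-150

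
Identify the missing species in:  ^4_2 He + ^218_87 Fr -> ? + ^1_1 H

Conserve mass number: 4 + 218 = A + 1, so A = 221.
Conserve atomic number: 2 + 87 = Z + 1, so Z = 88.
Z = 88 is radium, so the species is ^221_88 Ra.

Ra-221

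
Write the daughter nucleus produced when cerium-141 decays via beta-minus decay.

Pr-141

Beta-minus decay: mass number changes by +0, atomic number by +1.
A: 141 = 141; Z: 58 + 1 = 59.
Z = 59 is praseodymium, so the daughter is praseodymium-141.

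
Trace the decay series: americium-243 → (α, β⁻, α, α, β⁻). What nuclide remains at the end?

Start: (A, Z) = (243, 95).
After α: (239, 93).
After β⁻: (239, 94).
After α: (235, 92).
After α: (231, 90).
After β⁻: (231, 91).
Z = 91 is protactinium.

Pa-231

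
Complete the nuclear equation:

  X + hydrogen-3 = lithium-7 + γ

Conserve mass number: A + 3 = 7 + 0, so A = 4.
Conserve atomic number: Z + 1 = 3 + 0, so Z = 2.
A = 4 and Z = 2 is helium-4 — an alpha particle.

alpha particle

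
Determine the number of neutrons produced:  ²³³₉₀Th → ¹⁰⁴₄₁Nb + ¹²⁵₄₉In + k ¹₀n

4

Conserve mass number: 233 = 104 + 125 + k, so k = 233 − 229 = 4.
Check atomic number: 90 = 41 + 49 + 0 = 90. ✓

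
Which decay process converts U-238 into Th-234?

alpha decay

ΔA = 234 − 238 = -4; ΔZ = 90 − 92 = -2.
A drops by 4 and Z drops by 2 — the signature of alpha emission.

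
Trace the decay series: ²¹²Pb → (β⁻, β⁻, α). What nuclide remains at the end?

Pb-208

Start: (A, Z) = (212, 82).
After β⁻: (212, 83).
After β⁻: (212, 84).
After α: (208, 82).
Z = 82 is lead.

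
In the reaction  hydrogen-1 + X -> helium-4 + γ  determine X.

Conserve mass number: 1 + A = 4 + 0, so A = 3.
Conserve atomic number: 1 + Z = 2 + 0, so Z = 1.
A = 3 and Z = 1 is hydrogen-3 — a triton.

triton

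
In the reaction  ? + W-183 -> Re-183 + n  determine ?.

Conserve mass number: A + 183 = 183 + 1, so A = 1.
Conserve atomic number: Z + 74 = 75 + 0, so Z = 1.
A = 1 and Z = 1 is H-1 — a proton.

proton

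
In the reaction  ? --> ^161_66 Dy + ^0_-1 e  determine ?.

Conserve mass number: A = 161 + 0, so A = 161.
Conserve atomic number: Z = 66 − 1, so Z = 65.
Z = 65 is terbium, so the species is ^161_65 Tb.

Tb-161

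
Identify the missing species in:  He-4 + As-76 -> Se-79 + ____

proton

Conserve mass number: 4 + 76 = 79 + A, so A = 1.
Conserve atomic number: 2 + 33 = 34 + Z, so Z = 1.
A = 1 and Z = 1 is H-1 — a proton.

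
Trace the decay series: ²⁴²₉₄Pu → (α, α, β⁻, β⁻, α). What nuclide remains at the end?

Start: (A, Z) = (242, 94).
After α: (238, 92).
After α: (234, 90).
After β⁻: (234, 91).
After β⁻: (234, 92).
After α: (230, 90).
Z = 90 is thorium.

Th-230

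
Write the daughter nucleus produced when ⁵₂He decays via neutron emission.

He-4

Neutron emission: mass number changes by -1, atomic number by +0.
A: 5 − 1 = 4; Z: 2 = 2.
Z = 2 is helium, so the daughter is ⁴₂He.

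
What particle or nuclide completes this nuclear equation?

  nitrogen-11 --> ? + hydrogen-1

Conserve mass number: 11 = A + 1, so A = 10.
Conserve atomic number: 7 = Z + 1, so Z = 6.
Z = 6 is carbon, so the species is carbon-10.

C-10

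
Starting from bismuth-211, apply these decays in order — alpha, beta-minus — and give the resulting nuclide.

Pb-207

Start: (A, Z) = (211, 83).
After α: (207, 81).
After β⁻: (207, 82).
Z = 82 is lead.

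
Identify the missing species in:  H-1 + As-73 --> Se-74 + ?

Conserve mass number: 1 + 73 = 74 + A, so A = 0.
Conserve atomic number: 1 + 33 = 34 + Z, so Z = 0.
A = 0 and Z = 0 is γ — a gamma ray.

gamma ray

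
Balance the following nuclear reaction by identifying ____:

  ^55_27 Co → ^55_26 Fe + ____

Conserve mass number: 55 = 55 + A, so A = 0.
Conserve atomic number: 27 = 26 + Z, so Z = 1.
A = 0 and Z = 1 is ^0_1 e — a positron.

positron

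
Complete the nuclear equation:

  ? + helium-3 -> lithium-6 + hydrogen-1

Conserve mass number: A + 3 = 6 + 1, so A = 4.
Conserve atomic number: Z + 2 = 3 + 1, so Z = 2.
A = 4 and Z = 2 is helium-4 — an alpha particle.

alpha particle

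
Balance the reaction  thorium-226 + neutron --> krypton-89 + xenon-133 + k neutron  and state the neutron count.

Conserve mass number: 227 = 89 + 133 + k, so k = 227 − 222 = 5.
Check atomic number: 90 = 36 + 54 + 0 = 90. ✓

5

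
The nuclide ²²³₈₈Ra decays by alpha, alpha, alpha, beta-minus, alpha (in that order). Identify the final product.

Tl-207

Start: (A, Z) = (223, 88).
After α: (219, 86).
After α: (215, 84).
After α: (211, 82).
After β⁻: (211, 83).
After α: (207, 81).
Z = 81 is thallium.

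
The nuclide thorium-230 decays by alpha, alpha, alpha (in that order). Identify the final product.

Start: (A, Z) = (230, 90).
After α: (226, 88).
After α: (222, 86).
After α: (218, 84).
Z = 84 is polonium.

Po-218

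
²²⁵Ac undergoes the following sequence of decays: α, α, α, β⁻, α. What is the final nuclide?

Pb-209

Start: (A, Z) = (225, 89).
After α: (221, 87).
After α: (217, 85).
After α: (213, 83).
After β⁻: (213, 84).
After α: (209, 82).
Z = 82 is lead.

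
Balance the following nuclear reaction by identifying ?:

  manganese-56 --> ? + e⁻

Conserve mass number: 56 = A + 0, so A = 56.
Conserve atomic number: 25 = Z − 1, so Z = 26.
Z = 26 is iron, so the species is iron-56.

Fe-56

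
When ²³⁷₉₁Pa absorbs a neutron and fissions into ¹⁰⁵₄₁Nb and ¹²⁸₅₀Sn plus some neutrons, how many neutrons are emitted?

5

Conserve mass number: 238 = 105 + 128 + k, so k = 238 − 233 = 5.
Check atomic number: 91 = 41 + 50 + 0 = 91. ✓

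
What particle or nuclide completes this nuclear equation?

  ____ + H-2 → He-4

deuteron

Conserve mass number: A + 2 = 4, so A = 2.
Conserve atomic number: Z + 1 = 2, so Z = 1.
A = 2 and Z = 1 is H-2 — a deuteron.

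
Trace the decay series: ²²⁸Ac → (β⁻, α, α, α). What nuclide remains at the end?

Po-216

Start: (A, Z) = (228, 89).
After β⁻: (228, 90).
After α: (224, 88).
After α: (220, 86).
After α: (216, 84).
Z = 84 is polonium.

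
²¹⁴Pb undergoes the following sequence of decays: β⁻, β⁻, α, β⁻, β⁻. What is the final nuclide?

Start: (A, Z) = (214, 82).
After β⁻: (214, 83).
After β⁻: (214, 84).
After α: (210, 82).
After β⁻: (210, 83).
After β⁻: (210, 84).
Z = 84 is polonium.

Po-210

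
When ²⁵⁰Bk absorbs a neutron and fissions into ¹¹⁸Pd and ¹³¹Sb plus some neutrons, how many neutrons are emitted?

2

Conserve mass number: 251 = 118 + 131 + k, so k = 251 − 249 = 2.
Check atomic number: 97 = 46 + 51 + 0 = 97. ✓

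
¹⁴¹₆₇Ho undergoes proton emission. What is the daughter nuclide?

Proton emission: mass number changes by -1, atomic number by -1.
A: 141 − 1 = 140; Z: 67 − 1 = 66.
Z = 66 is dysprosium, so the daughter is ¹⁴⁰₆₆Dy.

Dy-140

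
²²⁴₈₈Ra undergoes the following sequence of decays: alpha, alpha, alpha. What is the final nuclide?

Start: (A, Z) = (224, 88).
After α: (220, 86).
After α: (216, 84).
After α: (212, 82).
Z = 82 is lead.

Pb-212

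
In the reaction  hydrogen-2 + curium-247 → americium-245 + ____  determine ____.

Conserve mass number: 2 + 247 = 245 + A, so A = 4.
Conserve atomic number: 1 + 96 = 95 + Z, so Z = 2.
A = 4 and Z = 2 is helium-4 — an alpha particle.

alpha particle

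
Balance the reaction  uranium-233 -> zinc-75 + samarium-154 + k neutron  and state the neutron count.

4

Conserve mass number: 233 = 75 + 154 + k, so k = 233 − 229 = 4.
Check atomic number: 92 = 30 + 62 + 0 = 92. ✓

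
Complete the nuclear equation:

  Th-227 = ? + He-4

Conserve mass number: 227 = A + 4, so A = 223.
Conserve atomic number: 90 = Z + 2, so Z = 88.
Z = 88 is radium, so the species is Ra-223.

Ra-223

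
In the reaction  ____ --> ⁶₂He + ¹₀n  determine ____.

He-7

Conserve mass number: A = 6 + 1, so A = 7.
Conserve atomic number: Z = 2 + 0, so Z = 2.
Z = 2 is helium, so the species is ⁷₂He.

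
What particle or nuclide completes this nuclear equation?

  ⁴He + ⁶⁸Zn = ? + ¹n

Conserve mass number: 4 + 68 = A + 1, so A = 71.
Conserve atomic number: 2 + 30 = Z + 0, so Z = 32.
Z = 32 is germanium, so the species is ⁷¹Ge.

Ge-71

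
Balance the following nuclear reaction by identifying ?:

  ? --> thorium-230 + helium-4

U-234

Conserve mass number: A = 230 + 4, so A = 234.
Conserve atomic number: Z = 90 + 2, so Z = 92.
Z = 92 is uranium, so the species is uranium-234.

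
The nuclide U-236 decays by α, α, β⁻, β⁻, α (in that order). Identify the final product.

Ra-224

Start: (A, Z) = (236, 92).
After α: (232, 90).
After α: (228, 88).
After β⁻: (228, 89).
After β⁻: (228, 90).
After α: (224, 88).
Z = 88 is radium.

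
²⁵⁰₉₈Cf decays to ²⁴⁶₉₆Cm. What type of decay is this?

ΔA = 246 − 250 = -4; ΔZ = 96 − 98 = -2.
A drops by 4 and Z drops by 2 — the signature of alpha emission.

alpha decay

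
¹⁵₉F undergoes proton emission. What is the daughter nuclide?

Proton emission: mass number changes by -1, atomic number by -1.
A: 15 − 1 = 14; Z: 9 − 1 = 8.
Z = 8 is oxygen, so the daughter is ¹⁴₈O.

O-14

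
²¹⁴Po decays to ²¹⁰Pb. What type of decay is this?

ΔA = 210 − 214 = -4; ΔZ = 82 − 84 = -2.
A drops by 4 and Z drops by 2 — the signature of alpha emission.

alpha decay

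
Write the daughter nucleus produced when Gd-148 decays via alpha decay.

Alpha decay: mass number changes by -4, atomic number by -2.
A: 148 − 4 = 144; Z: 64 − 2 = 62.
Z = 62 is samarium, so the daughter is Sm-144.

Sm-144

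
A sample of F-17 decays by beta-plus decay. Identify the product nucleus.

Beta-plus decay: mass number changes by +0, atomic number by -1.
A: 17 = 17; Z: 9 − 1 = 8.
Z = 8 is oxygen, so the daughter is O-17.

O-17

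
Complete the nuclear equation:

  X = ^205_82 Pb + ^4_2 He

Conserve mass number: A = 205 + 4, so A = 209.
Conserve atomic number: Z = 82 + 2, so Z = 84.
Z = 84 is polonium, so the species is ^209_84 Po.

Po-209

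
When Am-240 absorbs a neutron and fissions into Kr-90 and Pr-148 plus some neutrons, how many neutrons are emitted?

3

Conserve mass number: 241 = 90 + 148 + k, so k = 241 − 238 = 3.
Check atomic number: 95 = 36 + 59 + 0 = 95. ✓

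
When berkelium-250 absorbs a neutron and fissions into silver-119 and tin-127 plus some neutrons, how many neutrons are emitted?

Conserve mass number: 251 = 119 + 127 + k, so k = 251 − 246 = 5.
Check atomic number: 97 = 47 + 50 + 0 = 97. ✓

5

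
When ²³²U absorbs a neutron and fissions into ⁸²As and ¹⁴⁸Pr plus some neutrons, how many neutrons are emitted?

3

Conserve mass number: 233 = 82 + 148 + k, so k = 233 − 230 = 3.
Check atomic number: 92 = 33 + 59 + 0 = 92. ✓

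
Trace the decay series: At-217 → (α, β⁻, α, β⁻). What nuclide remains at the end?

Start: (A, Z) = (217, 85).
After α: (213, 83).
After β⁻: (213, 84).
After α: (209, 82).
After β⁻: (209, 83).
Z = 83 is bismuth.

Bi-209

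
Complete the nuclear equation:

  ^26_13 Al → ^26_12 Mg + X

positron

Conserve mass number: 26 = 26 + A, so A = 0.
Conserve atomic number: 13 = 12 + Z, so Z = 1.
A = 0 and Z = 1 is ^0_1 e — a positron.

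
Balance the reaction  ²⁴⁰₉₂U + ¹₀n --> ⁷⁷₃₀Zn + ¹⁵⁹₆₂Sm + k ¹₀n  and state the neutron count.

Conserve mass number: 241 = 77 + 159 + k, so k = 241 − 236 = 5.
Check atomic number: 92 = 30 + 62 + 0 = 92. ✓

5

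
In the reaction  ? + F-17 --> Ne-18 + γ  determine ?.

Conserve mass number: A + 17 = 18 + 0, so A = 1.
Conserve atomic number: Z + 9 = 10 + 0, so Z = 1.
A = 1 and Z = 1 is H-1 — a proton.

proton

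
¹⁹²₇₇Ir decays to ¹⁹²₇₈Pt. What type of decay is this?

ΔA = 192 − 192 = 0; ΔZ = 78 − 77 = +1.
A is unchanged and Z rises by 1 — a neutron has become a proton (β⁻ decay).

beta-minus decay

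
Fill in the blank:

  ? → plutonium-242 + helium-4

Conserve mass number: A = 242 + 4, so A = 246.
Conserve atomic number: Z = 94 + 2, so Z = 96.
Z = 96 is curium, so the species is curium-246.

Cm-246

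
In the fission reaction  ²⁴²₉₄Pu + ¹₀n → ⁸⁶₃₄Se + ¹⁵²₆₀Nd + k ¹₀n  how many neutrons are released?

Conserve mass number: 243 = 86 + 152 + k, so k = 243 − 238 = 5.
Check atomic number: 94 = 34 + 60 + 0 = 94. ✓

5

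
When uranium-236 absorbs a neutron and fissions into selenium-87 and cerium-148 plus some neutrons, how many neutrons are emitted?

2

Conserve mass number: 237 = 87 + 148 + k, so k = 237 − 235 = 2.
Check atomic number: 92 = 34 + 58 + 0 = 92. ✓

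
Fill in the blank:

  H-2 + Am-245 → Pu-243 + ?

alpha particle

Conserve mass number: 2 + 245 = 243 + A, so A = 4.
Conserve atomic number: 1 + 95 = 94 + Z, so Z = 2.
A = 4 and Z = 2 is He-4 — an alpha particle.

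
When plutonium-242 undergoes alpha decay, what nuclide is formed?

Alpha decay: mass number changes by -4, atomic number by -2.
A: 242 − 4 = 238; Z: 94 − 2 = 92.
Z = 92 is uranium, so the daughter is uranium-238.

U-238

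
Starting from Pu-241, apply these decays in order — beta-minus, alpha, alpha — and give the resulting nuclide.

Pa-233

Start: (A, Z) = (241, 94).
After β⁻: (241, 95).
After α: (237, 93).
After α: (233, 91).
Z = 91 is protactinium.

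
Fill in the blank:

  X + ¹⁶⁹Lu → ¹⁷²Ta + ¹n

alpha particle

Conserve mass number: A + 169 = 172 + 1, so A = 4.
Conserve atomic number: Z + 71 = 73 + 0, so Z = 2.
A = 4 and Z = 2 is ⁴He — an alpha particle.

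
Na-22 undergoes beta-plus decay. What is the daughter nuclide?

Ne-22

Beta-plus decay: mass number changes by +0, atomic number by -1.
A: 22 = 22; Z: 11 − 1 = 10.
Z = 10 is neon, so the daughter is Ne-22.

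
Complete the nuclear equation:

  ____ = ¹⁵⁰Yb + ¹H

Lu-151

Conserve mass number: A = 150 + 1, so A = 151.
Conserve atomic number: Z = 70 + 1, so Z = 71.
Z = 71 is lutetium, so the species is ¹⁵¹Lu.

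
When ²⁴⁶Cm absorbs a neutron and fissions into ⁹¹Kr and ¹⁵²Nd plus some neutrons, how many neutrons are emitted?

4

Conserve mass number: 247 = 91 + 152 + k, so k = 247 − 243 = 4.
Check atomic number: 96 = 36 + 60 + 0 = 96. ✓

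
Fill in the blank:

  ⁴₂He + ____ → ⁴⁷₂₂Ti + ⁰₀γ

Conserve mass number: 4 + A = 47 + 0, so A = 43.
Conserve atomic number: 2 + Z = 22 + 0, so Z = 20.
Z = 20 is calcium, so the species is ⁴³₂₀Ca.

Ca-43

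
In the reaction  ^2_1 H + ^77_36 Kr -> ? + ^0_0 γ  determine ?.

Rb-79

Conserve mass number: 2 + 77 = A + 0, so A = 79.
Conserve atomic number: 1 + 36 = Z + 0, so Z = 37.
Z = 37 is rubidium, so the species is ^79_37 Rb.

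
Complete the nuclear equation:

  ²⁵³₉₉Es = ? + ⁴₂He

Bk-249

Conserve mass number: 253 = A + 4, so A = 249.
Conserve atomic number: 99 = Z + 2, so Z = 97.
Z = 97 is berkelium, so the species is ²⁴⁹₉₇Bk.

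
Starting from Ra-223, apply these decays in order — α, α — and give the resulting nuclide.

Start: (A, Z) = (223, 88).
After α: (219, 86).
After α: (215, 84).
Z = 84 is polonium.

Po-215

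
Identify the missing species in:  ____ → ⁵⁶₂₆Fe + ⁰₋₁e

Conserve mass number: A = 56 + 0, so A = 56.
Conserve atomic number: Z = 26 − 1, so Z = 25.
Z = 25 is manganese, so the species is ⁵⁶₂₅Mn.

Mn-56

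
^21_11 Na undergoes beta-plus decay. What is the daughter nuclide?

Ne-21

Beta-plus decay: mass number changes by +0, atomic number by -1.
A: 21 = 21; Z: 11 − 1 = 10.
Z = 10 is neon, so the daughter is ^21_10 Ne.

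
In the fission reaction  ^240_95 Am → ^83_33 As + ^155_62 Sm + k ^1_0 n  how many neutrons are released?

2

Conserve mass number: 240 = 83 + 155 + k, so k = 240 − 238 = 2.
Check atomic number: 95 = 33 + 62 + 0 = 95. ✓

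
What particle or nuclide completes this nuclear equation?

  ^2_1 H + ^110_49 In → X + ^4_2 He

Conserve mass number: 2 + 110 = A + 4, so A = 108.
Conserve atomic number: 1 + 49 = Z + 2, so Z = 48.
Z = 48 is cadmium, so the species is ^108_48 Cd.

Cd-108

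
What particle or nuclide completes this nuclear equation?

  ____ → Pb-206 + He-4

Conserve mass number: A = 206 + 4, so A = 210.
Conserve atomic number: Z = 82 + 2, so Z = 84.
Z = 84 is polonium, so the species is Po-210.

Po-210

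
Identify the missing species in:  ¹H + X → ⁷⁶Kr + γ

Br-75

Conserve mass number: 1 + A = 76 + 0, so A = 75.
Conserve atomic number: 1 + Z = 36 + 0, so Z = 35.
Z = 35 is bromine, so the species is ⁷⁵Br.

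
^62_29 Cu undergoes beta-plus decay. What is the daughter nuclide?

Beta-plus decay: mass number changes by +0, atomic number by -1.
A: 62 = 62; Z: 29 − 1 = 28.
Z = 28 is nickel, so the daughter is ^62_28 Ni.

Ni-62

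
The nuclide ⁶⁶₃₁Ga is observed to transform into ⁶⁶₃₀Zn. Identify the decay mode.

beta-plus decay or electron capture

ΔA = 66 − 66 = 0; ΔZ = 30 − 31 = -1.
A is unchanged and Z drops by 1 — a proton has become a neutron (β⁺ emission or electron capture).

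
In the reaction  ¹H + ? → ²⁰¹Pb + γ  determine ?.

Tl-200

Conserve mass number: 1 + A = 201 + 0, so A = 200.
Conserve atomic number: 1 + Z = 82 + 0, so Z = 81.
Z = 81 is thallium, so the species is ²⁰⁰Tl.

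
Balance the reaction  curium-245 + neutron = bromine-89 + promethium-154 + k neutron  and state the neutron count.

3

Conserve mass number: 246 = 89 + 154 + k, so k = 246 − 243 = 3.
Check atomic number: 96 = 35 + 61 + 0 = 96. ✓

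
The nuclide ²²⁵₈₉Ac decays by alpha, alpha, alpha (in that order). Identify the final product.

Start: (A, Z) = (225, 89).
After α: (221, 87).
After α: (217, 85).
After α: (213, 83).
Z = 83 is bismuth.

Bi-213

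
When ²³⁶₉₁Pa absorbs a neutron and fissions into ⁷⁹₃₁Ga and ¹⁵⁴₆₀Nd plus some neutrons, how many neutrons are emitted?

4

Conserve mass number: 237 = 79 + 154 + k, so k = 237 − 233 = 4.
Check atomic number: 91 = 31 + 60 + 0 = 91. ✓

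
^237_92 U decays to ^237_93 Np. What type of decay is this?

ΔA = 237 − 237 = 0; ΔZ = 93 − 92 = +1.
A is unchanged and Z rises by 1 — a neutron has become a proton (β⁻ decay).

beta-minus decay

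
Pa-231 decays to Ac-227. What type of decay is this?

ΔA = 227 − 231 = -4; ΔZ = 89 − 91 = -2.
A drops by 4 and Z drops by 2 — the signature of alpha emission.

alpha decay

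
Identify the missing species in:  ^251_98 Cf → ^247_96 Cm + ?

Conserve mass number: 251 = 247 + A, so A = 4.
Conserve atomic number: 98 = 96 + Z, so Z = 2.
A = 4 and Z = 2 is ^4_2 He — an alpha particle.

alpha particle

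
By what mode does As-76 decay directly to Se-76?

beta-minus decay

ΔA = 76 − 76 = 0; ΔZ = 34 − 33 = +1.
A is unchanged and Z rises by 1 — a neutron has become a proton (β⁻ decay).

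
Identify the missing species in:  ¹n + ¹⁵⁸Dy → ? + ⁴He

Gd-155

Conserve mass number: 1 + 158 = A + 4, so A = 155.
Conserve atomic number: 0 + 66 = Z + 2, so Z = 64.
Z = 64 is gadolinium, so the species is ¹⁵⁵Gd.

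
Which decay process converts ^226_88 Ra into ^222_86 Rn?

alpha decay

ΔA = 222 − 226 = -4; ΔZ = 86 − 88 = -2.
A drops by 4 and Z drops by 2 — the signature of alpha emission.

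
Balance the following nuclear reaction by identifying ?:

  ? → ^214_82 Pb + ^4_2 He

Conserve mass number: A = 214 + 4, so A = 218.
Conserve atomic number: Z = 82 + 2, so Z = 84.
Z = 84 is polonium, so the species is ^218_84 Po.

Po-218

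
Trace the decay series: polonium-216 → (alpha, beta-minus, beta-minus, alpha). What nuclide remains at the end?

Pb-208

Start: (A, Z) = (216, 84).
After α: (212, 82).
After β⁻: (212, 83).
After β⁻: (212, 84).
After α: (208, 82).
Z = 82 is lead.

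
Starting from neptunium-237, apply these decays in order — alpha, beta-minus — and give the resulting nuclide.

U-233

Start: (A, Z) = (237, 93).
After α: (233, 91).
After β⁻: (233, 92).
Z = 92 is uranium.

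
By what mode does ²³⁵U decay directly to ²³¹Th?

alpha decay

ΔA = 231 − 235 = -4; ΔZ = 90 − 92 = -2.
A drops by 4 and Z drops by 2 — the signature of alpha emission.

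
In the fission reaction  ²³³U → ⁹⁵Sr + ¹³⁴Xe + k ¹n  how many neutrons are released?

Conserve mass number: 233 = 95 + 134 + k, so k = 233 − 229 = 4.
Check atomic number: 92 = 38 + 54 + 0 = 92. ✓

4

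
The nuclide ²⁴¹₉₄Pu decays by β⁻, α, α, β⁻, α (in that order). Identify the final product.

Start: (A, Z) = (241, 94).
After β⁻: (241, 95).
After α: (237, 93).
After α: (233, 91).
After β⁻: (233, 92).
After α: (229, 90).
Z = 90 is thorium.

Th-229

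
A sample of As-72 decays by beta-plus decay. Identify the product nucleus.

Beta-plus decay: mass number changes by +0, atomic number by -1.
A: 72 = 72; Z: 33 − 1 = 32.
Z = 32 is germanium, so the daughter is Ge-72.

Ge-72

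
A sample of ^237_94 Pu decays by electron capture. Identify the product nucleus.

Electron capture: mass number changes by +0, atomic number by -1.
A: 237 = 237; Z: 94 − 1 = 93.
Z = 93 is neptunium, so the daughter is ^237_93 Np.

Np-237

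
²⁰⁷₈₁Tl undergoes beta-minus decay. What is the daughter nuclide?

Pb-207

Beta-minus decay: mass number changes by +0, atomic number by +1.
A: 207 = 207; Z: 81 + 1 = 82.
Z = 82 is lead, so the daughter is ²⁰⁷₈₂Pb.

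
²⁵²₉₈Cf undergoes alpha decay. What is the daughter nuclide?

Alpha decay: mass number changes by -4, atomic number by -2.
A: 252 − 4 = 248; Z: 98 − 2 = 96.
Z = 96 is curium, so the daughter is ²⁴⁸₉₆Cm.

Cm-248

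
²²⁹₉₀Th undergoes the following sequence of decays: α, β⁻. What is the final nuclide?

Ac-225

Start: (A, Z) = (229, 90).
After α: (225, 88).
After β⁻: (225, 89).
Z = 89 is actinium.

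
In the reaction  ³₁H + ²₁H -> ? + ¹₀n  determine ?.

He-4

Conserve mass number: 3 + 2 = A + 1, so A = 4.
Conserve atomic number: 1 + 1 = Z + 0, so Z = 2.
A = 4 and Z = 2 is ⁴₂He — an alpha particle.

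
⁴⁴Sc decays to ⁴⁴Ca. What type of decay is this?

beta-plus decay or electron capture

ΔA = 44 − 44 = 0; ΔZ = 20 − 21 = -1.
A is unchanged and Z drops by 1 — a proton has become a neutron (β⁺ emission or electron capture).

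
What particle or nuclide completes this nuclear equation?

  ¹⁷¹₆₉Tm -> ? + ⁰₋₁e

Yb-171

Conserve mass number: 171 = A + 0, so A = 171.
Conserve atomic number: 69 = Z − 1, so Z = 70.
Z = 70 is ytterbium, so the species is ¹⁷¹₇₀Yb.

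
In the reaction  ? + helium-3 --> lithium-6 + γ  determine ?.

triton

Conserve mass number: A + 3 = 6 + 0, so A = 3.
Conserve atomic number: Z + 2 = 3 + 0, so Z = 1.
A = 3 and Z = 1 is hydrogen-3 — a triton.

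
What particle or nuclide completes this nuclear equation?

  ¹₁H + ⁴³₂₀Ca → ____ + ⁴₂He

Conserve mass number: 1 + 43 = A + 4, so A = 40.
Conserve atomic number: 1 + 20 = Z + 2, so Z = 19.
Z = 19 is potassium, so the species is ⁴⁰₁₉K.

K-40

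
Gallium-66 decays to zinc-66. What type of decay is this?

beta-plus decay or electron capture

ΔA = 66 − 66 = 0; ΔZ = 30 − 31 = -1.
A is unchanged and Z drops by 1 — a proton has become a neutron (β⁺ emission or electron capture).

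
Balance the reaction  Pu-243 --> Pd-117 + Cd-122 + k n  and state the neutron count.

Conserve mass number: 243 = 117 + 122 + k, so k = 243 − 239 = 4.
Check atomic number: 94 = 46 + 48 + 0 = 94. ✓

4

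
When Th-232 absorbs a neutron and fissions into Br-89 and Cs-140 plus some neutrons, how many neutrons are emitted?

4

Conserve mass number: 233 = 89 + 140 + k, so k = 233 − 229 = 4.
Check atomic number: 90 = 35 + 55 + 0 = 90. ✓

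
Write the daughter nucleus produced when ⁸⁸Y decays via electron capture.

Sr-88

Electron capture: mass number changes by +0, atomic number by -1.
A: 88 = 88; Z: 39 − 1 = 38.
Z = 38 is strontium, so the daughter is ⁸⁸Sr.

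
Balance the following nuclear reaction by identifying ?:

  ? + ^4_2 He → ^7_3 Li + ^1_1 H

Conserve mass number: A + 4 = 7 + 1, so A = 4.
Conserve atomic number: Z + 2 = 3 + 1, so Z = 2.
A = 4 and Z = 2 is ^4_2 He — an alpha particle.

alpha particle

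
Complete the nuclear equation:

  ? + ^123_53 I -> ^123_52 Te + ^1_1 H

neutron

Conserve mass number: A + 123 = 123 + 1, so A = 1.
Conserve atomic number: Z + 53 = 52 + 1, so Z = 0.
A = 1 and Z = 0 is ^1_0 n — a neutron.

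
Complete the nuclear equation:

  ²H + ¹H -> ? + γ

He-3

Conserve mass number: 2 + 1 = A + 0, so A = 3.
Conserve atomic number: 1 + 1 = Z + 0, so Z = 2.
Z = 2 is helium, so the species is ³He.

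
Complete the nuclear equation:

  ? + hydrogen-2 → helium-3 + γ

proton

Conserve mass number: A + 2 = 3 + 0, so A = 1.
Conserve atomic number: Z + 1 = 2 + 0, so Z = 1.
A = 1 and Z = 1 is hydrogen-1 — a proton.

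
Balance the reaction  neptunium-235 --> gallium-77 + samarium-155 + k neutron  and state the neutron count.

3

Conserve mass number: 235 = 77 + 155 + k, so k = 235 − 232 = 3.
Check atomic number: 93 = 31 + 62 + 0 = 93. ✓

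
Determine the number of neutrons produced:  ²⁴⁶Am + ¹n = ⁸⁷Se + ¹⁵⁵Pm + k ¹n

Conserve mass number: 247 = 87 + 155 + k, so k = 247 − 242 = 5.
Check atomic number: 95 = 34 + 61 + 0 = 95. ✓

5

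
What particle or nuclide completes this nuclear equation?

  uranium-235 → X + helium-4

Conserve mass number: 235 = A + 4, so A = 231.
Conserve atomic number: 92 = Z + 2, so Z = 90.
Z = 90 is thorium, so the species is thorium-231.

Th-231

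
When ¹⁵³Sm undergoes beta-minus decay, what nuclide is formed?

Eu-153

Beta-minus decay: mass number changes by +0, atomic number by +1.
A: 153 = 153; Z: 62 + 1 = 63.
Z = 63 is europium, so the daughter is ¹⁵³Eu.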